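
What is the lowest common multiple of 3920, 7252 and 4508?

lcm(3920, 7252) = 3920·7252/gcd = 28427840/196 = 145040
lcm(145040, 4508) = 145040·4508/gcd = 653840320/196 = 3335920

3335920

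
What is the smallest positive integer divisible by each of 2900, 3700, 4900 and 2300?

120927100

2900 = 2² · 5² · 29; 3700 = 2² · 5² · 37; 4900 = 2² · 5² · 7²; 2300 = 2² · 5² · 23
lcm takes max exponent of each prime: 2² · 5² · 7² · 23 · 29 · 37 = 120927100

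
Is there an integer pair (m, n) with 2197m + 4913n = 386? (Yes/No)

Yes

By Bézout, 2197m + 4913n = 386 has integer solutions iff gcd(2197, 4913) | 386.
Euclid: 4913 = 2·2197 + 519; 2197 = 4·519 + 121; 519 = 4·121 + 35; 121 = 3·35 + 16; 35 = 2·16 + 3; 16 = 5·3 + 1; 3 = 3·1 + 0. gcd = 1; 386 mod 1 = 0. Yes.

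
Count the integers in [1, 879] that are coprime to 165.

426

165 = 3·5·11. Inclusion–exclusion on these primes:
879 − ⌊879/3⌋ − ⌊879/5⌋ − ⌊879/11⌋ + ⌊879/15⌋ + ⌊879/33⌋ + ⌊879/55⌋ − ⌊879/165⌋ = 426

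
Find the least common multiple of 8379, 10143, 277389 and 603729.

lcm(8379, 10143) = 8379·10143/gcd = 84988197/441 = 192717
lcm(192717, 277389) = 192717·277389/gcd = 53457575913/441 = 121218993
lcm(121218993, 603729) = 121218993·603729/gcd = 73183421424897/16317 = 4485102741

4485102741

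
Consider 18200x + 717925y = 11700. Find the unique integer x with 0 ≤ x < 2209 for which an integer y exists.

474

Euclid: 717925 = 39·18200 + 8125; 18200 = 2·8125 + 1950; 8125 = 4·1950 + 325; 1950 = 6·325 + 0 → gcd = 325; 11700 = 325·36.
Back-substitution yields 18200·(-355) + 717925·(9) = 325, so one solution is x = -355·36 = -12780, y = 9·36 = 324.
Solutions in x differ by 717925/325 = 2209; the one in [0, 2209) is -12780 mod 2209 = 474.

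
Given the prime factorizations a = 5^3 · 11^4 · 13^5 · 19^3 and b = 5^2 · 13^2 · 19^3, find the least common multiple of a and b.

4660776934545875

max exponent per prime: 5^3 · 11^4 · 13^5 · 19^3 = 4660776934545875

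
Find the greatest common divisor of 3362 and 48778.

Euclid: 48778 = 14·3362 + 1710; 3362 = 1·1710 + 1652; 1710 = 1·1652 + 58; 1652 = 28·58 + 28; 58 = 2·28 + 2; 28 = 14·2 + 0. Last nonzero remainder: 2.

2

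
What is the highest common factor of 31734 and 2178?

Euclid: 31734 = 14·2178 + 1242; 2178 = 1·1242 + 936; 1242 = 1·936 + 306; 936 = 3·306 + 18; 306 = 17·18 + 0. Last nonzero remainder: 18.

18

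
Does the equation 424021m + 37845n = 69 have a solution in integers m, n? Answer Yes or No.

Yes

gcd(424021, 37845): 424021 = 11·37845 + 7726; 37845 = 4·7726 + 6941; 7726 = 1·6941 + 785; 6941 = 8·785 + 661; 785 = 1·661 + 124; 661 = 5·124 + 41; 124 = 3·41 + 1; 41 = 41·1 + 0 → 1
1 divides 69, so a solution exists.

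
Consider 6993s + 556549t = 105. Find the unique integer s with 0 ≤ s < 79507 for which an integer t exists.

Reduce mod 556549: 6993s ≡ 105 (mod 556549). With g = gcd(6993, 556549) = 7 dividing 105, divide through: 999s ≡ 15 (mod 79507).
Since gcd(999, 79507) = 1, s ≡ 15·(999)⁻¹ ≡ 54676 (mod 79507). Smallest non-negative: 54676.

54676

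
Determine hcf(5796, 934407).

Euclid: 934407 = 161·5796 + 1251; 5796 = 4·1251 + 792; 1251 = 1·792 + 459; 792 = 1·459 + 333; 459 = 1·333 + 126; 333 = 2·126 + 81; 126 = 1·81 + 45; 81 = 1·45 + 36; 45 = 1·36 + 9; 36 = 4·9 + 0. Last nonzero remainder: 9.

9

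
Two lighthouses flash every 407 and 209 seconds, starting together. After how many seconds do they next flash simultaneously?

7733

gcd first: 407 = 1·209 + 198; 209 = 1·198 + 11; 198 = 18·11 + 0 → gcd = 11
lcm = 407·209/gcd = 85063/11 = 7733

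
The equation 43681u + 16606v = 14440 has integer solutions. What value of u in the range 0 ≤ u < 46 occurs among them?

gcd(43681, 16606) = 361 (Euclid: 43681 = 2·16606 + 10469; 16606 = 1·10469 + 6137; 10469 = 1·6137 + 4332; 6137 = 1·4332 + 1805; 4332 = 2·1805 + 722; 1805 = 2·722 + 361; 722 = 2·361 + 0), and 361 | 14440.
Extended Euclid: 43681·(-19) + 16606·(50) = 361. Scale by 40: u₀ = -760.
General solution u = u₀ + 46t; reducing mod 46 gives u = 22 (and v = -57).

22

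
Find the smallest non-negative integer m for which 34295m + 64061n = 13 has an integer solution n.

Euclid: 64061 = 1·34295 + 29766; 34295 = 1·29766 + 4529; 29766 = 6·4529 + 2592; 4529 = 1·2592 + 1937; 2592 = 1·1937 + 655; 1937 = 2·655 + 627; 655 = 1·627 + 28; 627 = 22·28 + 11; 28 = 2·11 + 6; 11 = 1·6 + 5; 6 = 1·5 + 1; 5 = 5·1 + 0 → gcd = 1; 13 = 1·13.
Back-substitution yields 34295·(-11443) + 64061·(6126) = 1, so one solution is m = -11443·13 = -148759, n = 6126·13 = 79638.
Solutions in m differ by 64061/1 = 64061; the one in [0, 64061) is -148759 mod 64061 = 43424.

43424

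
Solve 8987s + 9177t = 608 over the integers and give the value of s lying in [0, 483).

gcd(8987, 9177) = 19 (Euclid: 9177 = 1·8987 + 190; 8987 = 47·190 + 57; 190 = 3·57 + 19; 57 = 3·19 + 0), and 19 | 608.
Extended Euclid: 8987·(-145) + 9177·(142) = 19. Scale by 32: s₀ = -4640.
General solution s = s₀ + 483k; reducing mod 483 gives s = 190 (and t = -186).

190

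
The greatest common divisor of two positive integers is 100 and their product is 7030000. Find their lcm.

70300

For any two positive integers, gcd × lcm equals their product. Hence lcm = 7030000 / 100 = 70300.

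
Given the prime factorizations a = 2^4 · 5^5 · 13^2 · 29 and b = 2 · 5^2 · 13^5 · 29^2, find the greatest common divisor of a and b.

min exponent per shared prime: 2 · 5^2 · 13^2 · 29 = 245050

245050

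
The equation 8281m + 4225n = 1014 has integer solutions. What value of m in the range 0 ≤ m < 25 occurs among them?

Reduce mod 4225: 8281m ≡ 1014 (mod 4225). With g = gcd(8281, 4225) = 169 dividing 1014, divide through: 49m ≡ 6 (mod 25).
Since gcd(49, 25) = 1, m ≡ 6·(49)⁻¹ ≡ 19 (mod 25). Smallest non-negative: 19.

19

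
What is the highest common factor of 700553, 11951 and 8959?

gcd(700553, 11951): 700553 = 58·11951 + 7395; 11951 = 1·7395 + 4556; 7395 = 1·4556 + 2839; 4556 = 1·2839 + 1717; 2839 = 1·1717 + 1122; 1717 = 1·1122 + 595; 1122 = 1·595 + 527; 595 = 1·527 + 68; 527 = 7·68 + 51; 68 = 1·51 + 17; 51 = 3·17 + 0 → 17
gcd(17, 8959): 8959 = 527·17 + 0 → 17

17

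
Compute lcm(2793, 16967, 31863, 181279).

40432649439

2793 = 3 · 7² · 19; 16967 = 19² · 47; 31863 = 3 · 13 · 19 · 43; 181279 = 7 · 19 · 29 · 47
lcm takes max exponent of each prime: 3 · 7² · 13 · 19² · 29 · 43 · 47 = 40432649439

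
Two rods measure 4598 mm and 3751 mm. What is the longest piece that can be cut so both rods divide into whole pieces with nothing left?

4598 = 2 · 11² · 19
3751 = 11² · 31
Common: 11² = 121

121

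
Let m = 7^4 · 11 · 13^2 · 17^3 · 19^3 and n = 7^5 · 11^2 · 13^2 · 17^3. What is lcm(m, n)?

11581634150667581

max exponent per prime: 7^5 · 11^2 · 13^2 · 17^3 · 19^3 = 11581634150667581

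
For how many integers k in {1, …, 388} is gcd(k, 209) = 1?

334

Prime factors of 209: 11, 19. Count integers ≤ 388 divisible by none of them.
By inclusion–exclusion: 388 − ⌊388/11⌋ − ⌊388/19⌋ + ⌊388/209⌋ = 334.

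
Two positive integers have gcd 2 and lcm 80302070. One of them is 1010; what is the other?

Using ab = gcd(a,b)·lcm(a,b) = 2·80302070 = 160604140, we get b = 160604140/1010 = 159014.

159014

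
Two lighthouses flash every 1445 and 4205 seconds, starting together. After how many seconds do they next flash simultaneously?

1215245

1445 = 5 · 17²; 4205 = 5 · 29²
max exponents: 5 · 17² · 29² = 1215245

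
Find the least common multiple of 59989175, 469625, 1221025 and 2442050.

101381705750

59989175 = 5² · 17² · 19² · 23; 469625 = 5³ · 13 · 17²; 1221025 = 5² · 13² · 17²; 2442050 = 2 · 5² · 13² · 17²
lcm takes max exponent of each prime: 2 · 5³ · 13² · 17² · 19² · 23 = 101381705750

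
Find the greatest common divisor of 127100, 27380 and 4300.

20

gcd(127100, 27380): 127100 = 4·27380 + 17580; 27380 = 1·17580 + 9800; 17580 = 1·9800 + 7780; 9800 = 1·7780 + 2020; 7780 = 3·2020 + 1720; 2020 = 1·1720 + 300; 1720 = 5·300 + 220; 300 = 1·220 + 80; 220 = 2·80 + 60; 80 = 1·60 + 20; 60 = 3·20 + 0 → 20
gcd(20, 4300): 4300 = 215·20 + 0 → 20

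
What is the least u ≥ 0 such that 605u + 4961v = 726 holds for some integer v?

gcd(605, 4961) = 121 (Euclid: 4961 = 8·605 + 121; 605 = 5·121 + 0), and 121 | 726.
Extended Euclid: 605·(-8) + 4961·(1) = 121. Scale by 6: u₀ = -48.
General solution u = u₀ + 41t; reducing mod 41 gives u = 34 (and v = -4).

34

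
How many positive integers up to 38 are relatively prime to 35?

35 = 5·7. Inclusion–exclusion on these primes:
38 − ⌊38/5⌋ − ⌊38/7⌋ + ⌊38/35⌋ = 27

27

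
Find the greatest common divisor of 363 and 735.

363 = 3 · 11²
735 = 3 · 5 · 7²
Common: 3 = 3

3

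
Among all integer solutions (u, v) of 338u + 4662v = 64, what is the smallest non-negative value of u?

Reduce mod 4662: 338u ≡ 64 (mod 4662). With g = gcd(338, 4662) = 2 dividing 64, divide through: 169u ≡ 32 (mod 2331).
Since gcd(169, 2331) = 1, u ≡ 32·(169)⁻¹ ≡ 1145 (mod 2331). Smallest non-negative: 1145.

1145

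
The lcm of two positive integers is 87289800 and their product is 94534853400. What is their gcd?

gcd·lcm = product, so gcd = 94534853400/87289800 = 1083.

1083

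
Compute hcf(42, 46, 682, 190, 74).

gcd(42, 46): 46 = 1·42 + 4; 42 = 10·4 + 2; 4 = 2·2 + 0 → 2
gcd(2, 682): 682 = 341·2 + 0 → 2
gcd(2, 190): 190 = 95·2 + 0 → 2
gcd(2, 74): 74 = 37·2 + 0 → 2

2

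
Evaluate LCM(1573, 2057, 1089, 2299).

4572711

1573 = 11² · 13; 2057 = 11² · 17; 1089 = 3² · 11²; 2299 = 11² · 19
lcm takes max exponent of each prime: 3² · 11² · 13 · 17 · 19 = 4572711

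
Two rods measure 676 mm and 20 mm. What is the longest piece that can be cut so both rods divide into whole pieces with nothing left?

4

Euclid: 676 = 33·20 + 16; 20 = 1·16 + 4; 16 = 4·4 + 0. Last nonzero remainder: 4.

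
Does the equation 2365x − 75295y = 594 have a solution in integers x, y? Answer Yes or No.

gcd(2365, 75295): 75295 = 31·2365 + 1980; 2365 = 1·1980 + 385; 1980 = 5·385 + 55; 385 = 7·55 + 0 → 55
55 does not divide 594, so a solution does not exist.

No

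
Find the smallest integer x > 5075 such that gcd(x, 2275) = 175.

5250

2275 = 175·13. Any x with gcd(x, 2275) = 175 is a multiple of 175, say 175s, with s coprime to 13.
Need s > 5075/175, so s ≥ 30. First s ≥ 30 with gcd(s, 13) = 1 is s = 30. Thus x = 175·30 = 5250.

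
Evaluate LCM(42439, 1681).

71339959

42439 = 31 · 37²; 1681 = 41²
max exponents: 31 · 37² · 41² = 71339959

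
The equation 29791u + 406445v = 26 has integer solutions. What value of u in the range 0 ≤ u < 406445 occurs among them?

250926

Euclid: 406445 = 13·29791 + 19162; 29791 = 1·19162 + 10629; 19162 = 1·10629 + 8533; 10629 = 1·8533 + 2096; 8533 = 4·2096 + 149; 2096 = 14·149 + 10; 149 = 14·10 + 9; 10 = 1·9 + 1; 9 = 9·1 + 0 → gcd = 1; 26 = 1·26.
Back-substitution yields 29791·(40916) + 406445·(-2999) = 1, so one solution is u = 40916·26 = 1063816, v = -2999·26 = -77974.
Solutions in u differ by 406445/1 = 406445; the one in [0, 406445) is 1063816 mod 406445 = 250926.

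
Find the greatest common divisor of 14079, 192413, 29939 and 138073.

gcd(14079, 192413): 192413 = 13·14079 + 9386; 14079 = 1·9386 + 4693; 9386 = 2·4693 + 0 → 4693
gcd(4693, 29939): 29939 = 6·4693 + 1781; 4693 = 2·1781 + 1131; 1781 = 1·1131 + 650; 1131 = 1·650 + 481; 650 = 1·481 + 169; 481 = 2·169 + 143; 169 = 1·143 + 26; 143 = 5·26 + 13; 26 = 2·13 + 0 → 13
gcd(13, 138073): 138073 = 10621·13 + 0 → 13

13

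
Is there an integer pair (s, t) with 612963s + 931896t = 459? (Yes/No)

By Bézout, 612963s + 931896t = 459 has integer solutions iff gcd(612963, 931896) | 459.
Euclid: 931896 = 1·612963 + 318933; 612963 = 1·318933 + 294030; 318933 = 1·294030 + 24903; 294030 = 11·24903 + 20097; 24903 = 1·20097 + 4806; 20097 = 4·4806 + 873; 4806 = 5·873 + 441; 873 = 1·441 + 432; 441 = 1·432 + 9; 432 = 48·9 + 0. gcd = 9; 459 mod 9 = 0. Yes.

Yes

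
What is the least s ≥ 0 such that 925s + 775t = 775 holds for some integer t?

Euclid: 925 = 1·775 + 150; 775 = 5·150 + 25; 150 = 6·25 + 0 → gcd = 25; 775 = 25·31.
Back-substitution yields 925·(-5) + 775·(6) = 25, so one solution is s = -5·31 = -155, t = 6·31 = 186.
Solutions in s differ by 775/25 = 31; the one in [0, 31) is -155 mod 31 = 0.

0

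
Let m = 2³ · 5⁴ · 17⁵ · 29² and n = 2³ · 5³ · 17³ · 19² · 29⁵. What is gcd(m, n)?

4131833000

min exponent per shared prime: 2³ · 5³ · 17³ · 29² = 4131833000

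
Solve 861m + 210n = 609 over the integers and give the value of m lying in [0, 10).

gcd(861, 210) = 21 (Euclid: 861 = 4·210 + 21; 210 = 10·21 + 0), and 21 | 609.
Extended Euclid: 861·(1) + 210·(-4) = 21. Scale by 29: m₀ = 29.
General solution m = m₀ + 10t; reducing mod 10 gives m = 9 (and n = -34).

9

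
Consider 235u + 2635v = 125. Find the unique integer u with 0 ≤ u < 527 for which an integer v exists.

Euclid: 2635 = 11·235 + 50; 235 = 4·50 + 35; 50 = 1·35 + 15; 35 = 2·15 + 5; 15 = 3·5 + 0 → gcd = 5; 125 = 5·25.
Back-substitution yields 235·(157) + 2635·(-14) = 5, so one solution is u = 157·25 = 3925, v = -14·25 = -350.
Solutions in u differ by 2635/5 = 527; the one in [0, 527) is 3925 mod 527 = 236.

236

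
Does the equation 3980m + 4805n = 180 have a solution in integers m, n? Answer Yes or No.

By Bézout, 3980m + 4805n = 180 has integer solutions iff gcd(3980, 4805) | 180.
Euclid: 4805 = 1·3980 + 825; 3980 = 4·825 + 680; 825 = 1·680 + 145; 680 = 4·145 + 100; 145 = 1·100 + 45; 100 = 2·45 + 10; 45 = 4·10 + 5; 10 = 2·5 + 0. gcd = 5; 180 mod 5 = 0. Yes.

Yes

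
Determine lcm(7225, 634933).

15873325

gcd first: 634933 = 87·7225 + 6358; 7225 = 1·6358 + 867; 6358 = 7·867 + 289; 867 = 3·289 + 0 → gcd = 289
lcm = 7225·634933/gcd = 4587390925/289 = 15873325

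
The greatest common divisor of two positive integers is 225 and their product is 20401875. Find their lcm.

gcd·lcm = product, so lcm = 20401875/225 = 90675.

90675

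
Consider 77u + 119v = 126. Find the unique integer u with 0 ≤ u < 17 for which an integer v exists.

Reduce mod 119: 77u ≡ 126 (mod 119). With g = gcd(77, 119) = 7 dividing 126, divide through: 11u ≡ 18 (mod 17).
Since gcd(11, 17) = 1, u ≡ 18·(11)⁻¹ ≡ 14 (mod 17). Smallest non-negative: 14.

14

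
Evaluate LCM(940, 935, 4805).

940 = 2² · 5 · 47; 935 = 5 · 11 · 17; 4805 = 5 · 31²
lcm takes max exponent of each prime: 2² · 5 · 11 · 17 · 31² · 47 = 168924580

168924580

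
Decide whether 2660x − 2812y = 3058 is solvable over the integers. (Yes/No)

No

gcd(2660, 2812): 2812 = 1·2660 + 152; 2660 = 17·152 + 76; 152 = 2·76 + 0 → 76
76 does not divide 3058, so a solution does not exist.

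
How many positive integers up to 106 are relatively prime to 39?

39 = 3·13. Inclusion–exclusion on these primes:
106 − ⌊106/3⌋ − ⌊106/13⌋ + ⌊106/39⌋ = 65

65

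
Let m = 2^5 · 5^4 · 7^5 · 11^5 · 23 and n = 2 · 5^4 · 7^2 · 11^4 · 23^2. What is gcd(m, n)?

20625508750

min exponent per shared prime: 2 · 5^4 · 7^2 · 11^4 · 23 = 20625508750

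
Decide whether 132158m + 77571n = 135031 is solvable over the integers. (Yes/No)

Yes

By Bézout, 132158m + 77571n = 135031 has integer solutions iff gcd(132158, 77571) | 135031.
Euclid: 132158 = 1·77571 + 54587; 77571 = 1·54587 + 22984; 54587 = 2·22984 + 8619; 22984 = 2·8619 + 5746; 8619 = 1·5746 + 2873; 5746 = 2·2873 + 0. gcd = 2873; 135031 mod 2873 = 0. Yes.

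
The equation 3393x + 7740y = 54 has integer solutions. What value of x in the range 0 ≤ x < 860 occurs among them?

438

Reduce mod 7740: 3393x ≡ 54 (mod 7740). With g = gcd(3393, 7740) = 9 dividing 54, divide through: 377x ≡ 6 (mod 860).
Since gcd(377, 860) = 1, x ≡ 6·(377)⁻¹ ≡ 438 (mod 860). Smallest non-negative: 438.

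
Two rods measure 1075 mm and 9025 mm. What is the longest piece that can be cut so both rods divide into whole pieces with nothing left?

Euclid: 9025 = 8·1075 + 425; 1075 = 2·425 + 225; 425 = 1·225 + 200; 225 = 1·200 + 25; 200 = 8·25 + 0. Last nonzero remainder: 25.

25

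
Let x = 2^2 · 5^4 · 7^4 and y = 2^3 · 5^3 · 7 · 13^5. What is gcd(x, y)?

3500

min exponent per shared prime: 2^2 · 5^3 · 7 = 3500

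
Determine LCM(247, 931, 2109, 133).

247 = 13 · 19; 931 = 7² · 19; 2109 = 3 · 19 · 37; 133 = 7 · 19
lcm takes max exponent of each prime: 3 · 7² · 13 · 19 · 37 = 1343433

1343433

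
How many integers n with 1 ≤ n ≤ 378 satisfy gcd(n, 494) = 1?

165

494 = 2·13·19. Inclusion–exclusion on these primes:
378 − ⌊378/2⌋ − ⌊378/13⌋ − ⌊378/19⌋ + ⌊378/26⌋ + ⌊378/38⌋ + ⌊378/247⌋ − ⌊378/494⌋ = 165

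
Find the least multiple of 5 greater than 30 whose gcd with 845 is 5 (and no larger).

35

gcd(a, 845) = 5 forces 5 | a; write a = 5s. Then gcd(5s, 5·169) = 5·gcd(s, 169), so need gcd(s, 169) = 1.
5s > 30 gives s ≥ 7. The least s ≥ 7 coprime to 169 is 7, so a = 5·7 = 35.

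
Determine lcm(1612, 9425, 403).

1612 = 2² · 13 · 31; 9425 = 5² · 13 · 29; 403 = 13 · 31
lcm takes max exponent of each prime: 2² · 5² · 13 · 29 · 31 = 1168700

1168700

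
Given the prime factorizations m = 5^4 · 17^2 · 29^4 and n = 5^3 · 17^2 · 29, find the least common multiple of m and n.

127752630625

max exponent per prime: 5^4 · 17^2 · 29^4 = 127752630625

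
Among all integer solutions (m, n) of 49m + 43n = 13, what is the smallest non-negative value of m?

38

Reduce mod 43: 49m ≡ 13 (mod 43). With g = gcd(49, 43) = 1 dividing 13, divide through: 49m ≡ 13 (mod 43).
Since gcd(49, 43) = 1, m ≡ 13·(49)⁻¹ ≡ 38 (mod 43). Smallest non-negative: 38.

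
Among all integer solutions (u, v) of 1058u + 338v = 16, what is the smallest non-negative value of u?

154

Reduce mod 338: 1058u ≡ 16 (mod 338). With g = gcd(1058, 338) = 2 dividing 16, divide through: 529u ≡ 8 (mod 169).
Since gcd(529, 169) = 1, u ≡ 8·(529)⁻¹ ≡ 154 (mod 169). Smallest non-negative: 154.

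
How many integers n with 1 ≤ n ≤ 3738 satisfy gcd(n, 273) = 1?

273 = 3·7·13. Inclusion–exclusion on these primes:
3738 − ⌊3738/3⌋ − ⌊3738/7⌋ − ⌊3738/13⌋ + ⌊3738/21⌋ + ⌊3738/39⌋ + ⌊3738/91⌋ − ⌊3738/273⌋ = 1972

1972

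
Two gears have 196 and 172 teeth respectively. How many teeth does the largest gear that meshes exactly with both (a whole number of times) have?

4

Euclid: 196 = 1·172 + 24; 172 = 7·24 + 4; 24 = 6·4 + 0. Last nonzero remainder: 4.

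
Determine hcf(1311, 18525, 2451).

57

gcd(1311, 18525): 18525 = 14·1311 + 171; 1311 = 7·171 + 114; 171 = 1·114 + 57; 114 = 2·57 + 0 → 57
gcd(57, 2451): 2451 = 43·57 + 0 → 57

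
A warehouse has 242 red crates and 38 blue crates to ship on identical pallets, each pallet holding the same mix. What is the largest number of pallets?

2

242 = 2 · 11²
38 = 2 · 19
Common: 2 = 2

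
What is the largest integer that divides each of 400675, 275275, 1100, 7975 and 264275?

275

400675 = 5² · 11 · 31 · 47; 275275 = 5² · 7 · 11² · 13; 1100 = 2² · 5² · 11; 7975 = 5² · 11 · 29; 264275 = 5² · 11 · 31²
gcd takes min exponent of each prime: 5² · 11 = 275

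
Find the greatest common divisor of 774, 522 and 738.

18

gcd(774, 522): 774 = 1·522 + 252; 522 = 2·252 + 18; 252 = 14·18 + 0 → 18
gcd(18, 738): 738 = 41·18 + 0 → 18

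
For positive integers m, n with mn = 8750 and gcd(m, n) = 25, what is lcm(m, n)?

350

For any two positive integers, gcd × lcm equals their product. Hence lcm = 8750 / 25 = 350.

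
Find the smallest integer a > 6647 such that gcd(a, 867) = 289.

867 = 289·3. Any a with gcd(a, 867) = 289 is a multiple of 289, say 289s, with s coprime to 3.
Need s > 6647/289, so s ≥ 24. First s ≥ 24 with gcd(s, 3) = 1 is s = 25. Thus a = 289·25 = 7225.

7225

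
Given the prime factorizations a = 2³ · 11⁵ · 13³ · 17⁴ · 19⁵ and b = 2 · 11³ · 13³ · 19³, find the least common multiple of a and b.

585392508076939409704

max exponent per prime: 2³ · 11⁵ · 13³ · 17⁴ · 19⁵ = 585392508076939409704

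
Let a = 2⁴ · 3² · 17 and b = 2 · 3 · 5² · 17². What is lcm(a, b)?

1040400

max exponent per prime: 2⁴ · 3² · 5² · 17² = 1040400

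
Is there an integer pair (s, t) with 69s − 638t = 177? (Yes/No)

Yes

By Bézout, 69s − 638t = 177 has integer solutions iff gcd(69, 638) | 177.
Euclid: 638 = 9·69 + 17; 69 = 4·17 + 1; 17 = 17·1 + 0. gcd = 1; 177 mod 1 = 0. Yes.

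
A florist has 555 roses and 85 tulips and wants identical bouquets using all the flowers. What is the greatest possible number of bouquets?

Euclid: 555 = 6·85 + 45; 85 = 1·45 + 40; 45 = 1·40 + 5; 40 = 8·5 + 0. Last nonzero remainder: 5.

5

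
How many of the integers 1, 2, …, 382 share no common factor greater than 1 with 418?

Prime factors of 418: 2, 11, 19. Count integers ≤ 382 divisible by none of them.
By inclusion–exclusion: 382 − ⌊382/2⌋ − ⌊382/11⌋ − ⌊382/19⌋ + ⌊382/22⌋ + ⌊382/38⌋ + ⌊382/209⌋ − ⌊382/418⌋ = 165.

165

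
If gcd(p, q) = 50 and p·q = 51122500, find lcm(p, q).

1022450

gcd·lcm = product, so lcm = 51122500/50 = 1022450.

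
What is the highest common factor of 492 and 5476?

Euclid: 5476 = 11·492 + 64; 492 = 7·64 + 44; 64 = 1·44 + 20; 44 = 2·20 + 4; 20 = 5·4 + 0. Last nonzero remainder: 4.

4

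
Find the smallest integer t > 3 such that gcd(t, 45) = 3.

6

Multiples of 3 above 3: 3·2, 3·3, … . Need the cofactor coprime to 45/3 = 15.
Checking s = 2, 3, … the first with gcd(s, 15) = 1 is s = 2, giving 6.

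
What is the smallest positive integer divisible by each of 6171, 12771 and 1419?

lcm(6171, 12771) = 6171·12771/gcd = 78809841/33 = 2388177
lcm(2388177, 1419) = 2388177·1419/gcd = 3388823163/1419 = 2388177

2388177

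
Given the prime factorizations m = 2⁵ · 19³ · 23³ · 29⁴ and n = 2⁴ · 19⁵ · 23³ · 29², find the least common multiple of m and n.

max exponent per prime: 2⁵ · 19⁵ · 23³ · 29⁴ = 681857281617816736

681857281617816736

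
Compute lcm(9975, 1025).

9975 = 3 · 5² · 7 · 19; 1025 = 5² · 41
max exponents: 3 · 5² · 7 · 19 · 41 = 408975

408975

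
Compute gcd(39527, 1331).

1

Euclid: 39527 = 29·1331 + 928; 1331 = 1·928 + 403; 928 = 2·403 + 122; 403 = 3·122 + 37; 122 = 3·37 + 11; 37 = 3·11 + 4; 11 = 2·4 + 3; 4 = 1·3 + 1; 3 = 3·1 + 0. Last nonzero remainder: 1.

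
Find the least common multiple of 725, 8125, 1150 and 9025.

3912788750

lcm(725, 8125) = 725·8125/gcd = 5890625/25 = 235625
lcm(235625, 1150) = 235625·1150/gcd = 270968750/25 = 10838750
lcm(10838750, 9025) = 10838750·9025/gcd = 97819718750/25 = 3912788750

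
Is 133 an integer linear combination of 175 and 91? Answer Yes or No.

gcd(175, 91): 175 = 1·91 + 84; 91 = 1·84 + 7; 84 = 12·7 + 0 → 7
7 divides 133, so a solution exists.

Yes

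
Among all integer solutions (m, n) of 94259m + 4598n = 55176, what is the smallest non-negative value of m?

0

gcd(94259, 4598) = 2299 (Euclid: 94259 = 20·4598 + 2299; 4598 = 2·2299 + 0), and 2299 | 55176.
Extended Euclid: 94259·(1) + 4598·(-20) = 2299. Scale by 24: m₀ = 24.
General solution m = m₀ + 2t; reducing mod 2 gives m = 0 (and n = 12).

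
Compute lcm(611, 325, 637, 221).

611 = 13 · 47; 325 = 5² · 13; 637 = 7² · 13; 221 = 13 · 17
lcm takes max exponent of each prime: 5² · 7² · 13 · 17 · 47 = 12724075

12724075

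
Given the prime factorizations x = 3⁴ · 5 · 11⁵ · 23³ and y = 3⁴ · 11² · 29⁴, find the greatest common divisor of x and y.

min exponent per shared prime: 3⁴ · 11² = 9801

9801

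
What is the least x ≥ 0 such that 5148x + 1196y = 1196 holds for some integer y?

0

Euclid: 5148 = 4·1196 + 364; 1196 = 3·364 + 104; 364 = 3·104 + 52; 104 = 2·52 + 0 → gcd = 52; 1196 = 52·23.
Back-substitution yields 5148·(10) + 1196·(-43) = 52, so one solution is x = 10·23 = 230, y = -43·23 = -989.
Solutions in x differ by 1196/52 = 23; the one in [0, 23) is 230 mod 23 = 0.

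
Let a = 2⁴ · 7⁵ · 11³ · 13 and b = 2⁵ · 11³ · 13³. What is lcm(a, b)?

1572708705568

max exponent per prime: 2⁵ · 7⁵ · 11³ · 13³ = 1572708705568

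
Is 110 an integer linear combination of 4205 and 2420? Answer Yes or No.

gcd(4205, 2420): 4205 = 1·2420 + 1785; 2420 = 1·1785 + 635; 1785 = 2·635 + 515; 635 = 1·515 + 120; 515 = 4·120 + 35; 120 = 3·35 + 15; 35 = 2·15 + 5; 15 = 3·5 + 0 → 5
5 divides 110, so a solution exists.

Yes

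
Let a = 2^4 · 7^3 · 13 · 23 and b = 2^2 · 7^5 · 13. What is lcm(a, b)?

80404688

max exponent per prime: 2^4 · 7^5 · 13 · 23 = 80404688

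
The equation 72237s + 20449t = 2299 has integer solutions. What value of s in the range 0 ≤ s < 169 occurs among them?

gcd(72237, 20449) = 121 (Euclid: 72237 = 3·20449 + 10890; 20449 = 1·10890 + 9559; 10890 = 1·9559 + 1331; 9559 = 7·1331 + 242; 1331 = 5·242 + 121; 242 = 2·121 + 0), and 121 | 2299.
Extended Euclid: 72237·(77) + 20449·(-272) = 121. Scale by 19: s₀ = 1463.
General solution s = s₀ + 169k; reducing mod 169 gives s = 111 (and t = -392).

111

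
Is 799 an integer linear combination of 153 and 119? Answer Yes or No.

Yes

gcd(153, 119): 153 = 1·119 + 34; 119 = 3·34 + 17; 34 = 2·17 + 0 → 17
17 divides 799, so a solution exists.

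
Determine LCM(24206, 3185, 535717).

101786230

24206 = 2 · 7² · 13 · 19; 3185 = 5 · 7² · 13; 535717 = 7² · 13 · 29²
lcm takes max exponent of each prime: 2 · 5 · 7² · 13 · 19 · 29² = 101786230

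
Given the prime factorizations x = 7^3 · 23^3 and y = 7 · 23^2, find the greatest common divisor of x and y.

3703

min exponent per shared prime: 7 · 23^2 = 3703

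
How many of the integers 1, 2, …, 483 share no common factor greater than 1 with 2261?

2261 = 7·17·19. Inclusion–exclusion on these primes:
483 − ⌊483/7⌋ − ⌊483/17⌋ − ⌊483/19⌋ + ⌊483/119⌋ + ⌊483/133⌋ + ⌊483/323⌋ − ⌊483/2261⌋ = 369

369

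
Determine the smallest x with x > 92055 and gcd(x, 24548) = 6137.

104329

gcd(x, 24548) = 6137 forces 6137 | x; write x = 6137s. Then gcd(6137s, 6137·4) = 6137·gcd(s, 4), so need gcd(s, 4) = 1.
6137s > 92055 gives s ≥ 16. The least s ≥ 16 coprime to 4 is 17, so x = 6137·17 = 104329.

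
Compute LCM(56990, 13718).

390894410

56990 = 2 · 5 · 41 · 139; 13718 = 2 · 19³
max exponents: 2 · 5 · 19³ · 41 · 139 = 390894410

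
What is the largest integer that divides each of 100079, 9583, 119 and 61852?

gcd(100079, 9583): 100079 = 10·9583 + 4249; 9583 = 2·4249 + 1085; 4249 = 3·1085 + 994; 1085 = 1·994 + 91; 994 = 10·91 + 84; 91 = 1·84 + 7; 84 = 12·7 + 0 → 7
gcd(7, 119): 119 = 17·7 + 0 → 7
gcd(7, 61852): 61852 = 8836·7 + 0 → 7

7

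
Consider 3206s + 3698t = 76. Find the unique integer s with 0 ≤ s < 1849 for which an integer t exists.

gcd(3206, 3698) = 2 (Euclid: 3698 = 1·3206 + 492; 3206 = 6·492 + 254; 492 = 1·254 + 238; 254 = 1·238 + 16; 238 = 14·16 + 14; 16 = 1·14 + 2; 14 = 7·2 + 0), and 2 | 76.
Extended Euclid: 3206·(233) + 3698·(-202) = 2. Scale by 38: s₀ = 8854.
General solution s = s₀ + 1849k; reducing mod 1849 gives s = 1458 (and t = -1264).

1458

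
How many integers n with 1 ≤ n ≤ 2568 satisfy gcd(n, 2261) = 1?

1962

Prime factors of 2261: 7, 17, 19. Count integers ≤ 2568 divisible by none of them.
By inclusion–exclusion: 2568 − ⌊2568/7⌋ − ⌊2568/17⌋ − ⌊2568/19⌋ + ⌊2568/119⌋ + ⌊2568/133⌋ + ⌊2568/323⌋ − ⌊2568/2261⌋ = 1962.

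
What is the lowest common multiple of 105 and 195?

105 = 3 · 5 · 7; 195 = 3 · 5 · 13
max exponents: 3 · 5 · 7 · 13 = 1365

1365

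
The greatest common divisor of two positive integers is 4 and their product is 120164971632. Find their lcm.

gcd·lcm = product, so lcm = 120164971632/4 = 30041242908.

30041242908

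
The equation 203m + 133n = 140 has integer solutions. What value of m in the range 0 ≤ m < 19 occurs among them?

2

Reduce mod 133: 203m ≡ 140 (mod 133). With g = gcd(203, 133) = 7 dividing 140, divide through: 29m ≡ 20 (mod 19).
Since gcd(29, 19) = 1, m ≡ 20·(29)⁻¹ ≡ 2 (mod 19). Smallest non-negative: 2.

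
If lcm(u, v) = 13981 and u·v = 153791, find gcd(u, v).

11

gcd·lcm = product, so gcd = 153791/13981 = 11.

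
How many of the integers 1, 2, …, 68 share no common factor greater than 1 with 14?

29

Prime factors of 14: 2, 7. Count integers ≤ 68 divisible by none of them.
By inclusion–exclusion: 68 − ⌊68/2⌋ − ⌊68/7⌋ + ⌊68/14⌋ = 29.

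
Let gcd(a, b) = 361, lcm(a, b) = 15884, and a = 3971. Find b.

Using ab = gcd(a,b)·lcm(a,b) = 361·15884 = 5734124, we get b = 5734124/3971 = 1444.

1444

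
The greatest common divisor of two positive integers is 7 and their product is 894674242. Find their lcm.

127810606

gcd·lcm = product, so lcm = 894674242/7 = 127810606.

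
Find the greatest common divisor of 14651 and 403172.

49

14651 = 7² · 13 · 23
403172 = 2² · 7² · 11² · 17
Common: 7² = 49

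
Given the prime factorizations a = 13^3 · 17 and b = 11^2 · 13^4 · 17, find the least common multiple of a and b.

58749977

max exponent per prime: 11^2 · 13^4 · 17 = 58749977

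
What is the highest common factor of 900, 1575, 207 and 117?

9

gcd(900, 1575): 1575 = 1·900 + 675; 900 = 1·675 + 225; 675 = 3·225 + 0 → 225
gcd(225, 207): 225 = 1·207 + 18; 207 = 11·18 + 9; 18 = 2·9 + 0 → 9
gcd(9, 117): 117 = 13·9 + 0 → 9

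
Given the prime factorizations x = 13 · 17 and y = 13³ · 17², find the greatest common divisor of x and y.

221

min exponent per shared prime: 13 · 17 = 221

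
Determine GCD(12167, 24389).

1

Euclid: 24389 = 2·12167 + 55; 12167 = 221·55 + 12; 55 = 4·12 + 7; 12 = 1·7 + 5; 7 = 1·5 + 2; 5 = 2·2 + 1; 2 = 2·1 + 0. Last nonzero remainder: 1.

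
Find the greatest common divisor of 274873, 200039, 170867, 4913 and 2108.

gcd(274873, 200039): 274873 = 1·200039 + 74834; 200039 = 2·74834 + 50371; 74834 = 1·50371 + 24463; 50371 = 2·24463 + 1445; 24463 = 16·1445 + 1343; 1445 = 1·1343 + 102; 1343 = 13·102 + 17; 102 = 6·17 + 0 → 17
gcd(17, 170867): 170867 = 10051·17 + 0 → 17
gcd(17, 4913): 4913 = 289·17 + 0 → 17
gcd(17, 2108): 2108 = 124·17 + 0 → 17

17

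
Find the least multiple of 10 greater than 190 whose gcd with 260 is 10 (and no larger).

210

Multiples of 10 above 190: 10·20, 10·21, … . Need the cofactor coprime to 260/10 = 26.
Checking s = 20, 21, … the first with gcd(s, 26) = 1 is s = 21, giving 210.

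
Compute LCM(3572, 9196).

gcd first: 9196 = 2·3572 + 2052; 3572 = 1·2052 + 1520; 2052 = 1·1520 + 532; 1520 = 2·532 + 456; 532 = 1·456 + 76; 456 = 6·76 + 0 → gcd = 76
lcm = 3572·9196/gcd = 32848112/76 = 432212

432212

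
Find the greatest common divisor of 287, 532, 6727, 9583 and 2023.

7

gcd(287, 532): 532 = 1·287 + 245; 287 = 1·245 + 42; 245 = 5·42 + 35; 42 = 1·35 + 7; 35 = 5·7 + 0 → 7
gcd(7, 6727): 6727 = 961·7 + 0 → 7
gcd(7, 9583): 9583 = 1369·7 + 0 → 7
gcd(7, 2023): 2023 = 289·7 + 0 → 7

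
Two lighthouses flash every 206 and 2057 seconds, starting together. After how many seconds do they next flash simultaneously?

423742

206 = 2 · 103; 2057 = 11² · 17
max exponents: 2 · 11² · 17 · 103 = 423742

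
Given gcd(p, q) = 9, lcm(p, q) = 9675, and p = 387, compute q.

p·q = gcd·lcm = 9·9675 = 87075, so q = 87075/387 = 225.

225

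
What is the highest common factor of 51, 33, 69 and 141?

3

51 = 3 · 17; 33 = 3 · 11; 69 = 3 · 23; 141 = 3 · 47
gcd takes min exponent of each prime: 3 = 3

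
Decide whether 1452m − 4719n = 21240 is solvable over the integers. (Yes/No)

gcd(1452, 4719): 4719 = 3·1452 + 363; 1452 = 4·363 + 0 → 363
363 does not divide 21240, so a solution does not exist.

No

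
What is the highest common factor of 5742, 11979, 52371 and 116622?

99

5742 = 2 · 3² · 11 · 29; 11979 = 3² · 11³; 52371 = 3² · 11 · 23²; 116622 = 2 · 3² · 11 · 19 · 31
gcd takes min exponent of each prime: 3² · 11 = 99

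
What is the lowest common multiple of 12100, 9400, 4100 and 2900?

12100 = 2² · 5² · 11²; 9400 = 2³ · 5² · 47; 4100 = 2² · 5² · 41; 2900 = 2² · 5² · 29
lcm takes max exponent of each prime: 2³ · 5² · 11² · 29 · 41 · 47 = 1352368600

1352368600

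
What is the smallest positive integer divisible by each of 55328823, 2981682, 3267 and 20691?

55328823 = 3² · 11² · 23 · 47²; 2981682 = 2 · 3² · 11² · 37²; 3267 = 3³ · 11²; 20691 = 3² · 11² · 19
lcm takes max exponent of each prime: 2 · 3³ · 11² · 19 · 23 · 37² · 47² = 8634948090318

8634948090318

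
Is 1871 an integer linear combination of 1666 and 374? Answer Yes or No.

No

By Bézout, 1666m + 374n = 1871 has integer solutions iff gcd(1666, 374) | 1871.
Euclid: 1666 = 4·374 + 170; 374 = 2·170 + 34; 170 = 5·34 + 0. gcd = 34; 1871 mod 34 = 1. No.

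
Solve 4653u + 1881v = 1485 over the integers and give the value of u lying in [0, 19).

8

Reduce mod 1881: 4653u ≡ 1485 (mod 1881). With g = gcd(4653, 1881) = 99 dividing 1485, divide through: 47u ≡ 15 (mod 19).
Since gcd(47, 19) = 1, u ≡ 15·(47)⁻¹ ≡ 8 (mod 19). Smallest non-negative: 8.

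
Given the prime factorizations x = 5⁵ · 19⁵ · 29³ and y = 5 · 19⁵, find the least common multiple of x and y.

188717432846875

max exponent per prime: 5⁵ · 19⁵ · 29³ = 188717432846875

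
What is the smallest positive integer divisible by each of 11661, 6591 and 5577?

1667523

11661 = 3 · 13² · 23; 6591 = 3 · 13³; 5577 = 3 · 11 · 13²
lcm takes max exponent of each prime: 3 · 11 · 13³ · 23 = 1667523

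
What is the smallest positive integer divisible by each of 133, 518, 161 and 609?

19693842

133 = 7 · 19; 518 = 2 · 7 · 37; 161 = 7 · 23; 609 = 3 · 7 · 29
lcm takes max exponent of each prime: 2 · 3 · 7 · 19 · 23 · 29 · 37 = 19693842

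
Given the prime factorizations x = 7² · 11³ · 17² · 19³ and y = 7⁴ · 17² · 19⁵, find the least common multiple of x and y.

2286841490343641

max exponent per prime: 7⁴ · 11³ · 17² · 19⁵ = 2286841490343641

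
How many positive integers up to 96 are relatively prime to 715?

64

Prime factors of 715: 5, 11, 13. Count integers ≤ 96 divisible by none of them.
By inclusion–exclusion: 96 − ⌊96/5⌋ − ⌊96/11⌋ − ⌊96/13⌋ + ⌊96/55⌋ + ⌊96/65⌋ + ⌊96/143⌋ − ⌊96/715⌋ = 64.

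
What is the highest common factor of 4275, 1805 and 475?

95

4275 = 3² · 5² · 19; 1805 = 5 · 19²; 475 = 5² · 19
gcd takes min exponent of each prime: 5 · 19 = 95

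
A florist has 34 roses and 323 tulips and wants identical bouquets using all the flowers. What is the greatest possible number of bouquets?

17

Euclid: 323 = 9·34 + 17; 34 = 2·17 + 0. Last nonzero remainder: 17.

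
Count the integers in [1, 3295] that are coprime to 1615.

2350

Prime factors of 1615: 5, 17, 19. Count integers ≤ 3295 divisible by none of them.
By inclusion–exclusion: 3295 − ⌊3295/5⌋ − ⌊3295/17⌋ − ⌊3295/19⌋ + ⌊3295/85⌋ + ⌊3295/95⌋ + ⌊3295/323⌋ − ⌊3295/1615⌋ = 2350.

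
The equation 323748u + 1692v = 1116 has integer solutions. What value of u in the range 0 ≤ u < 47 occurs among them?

Euclid: 323748 = 191·1692 + 576; 1692 = 2·576 + 540; 576 = 1·540 + 36; 540 = 15·36 + 0 → gcd = 36; 1116 = 36·31.
Back-substitution yields 323748·(3) + 1692·(-574) = 36, so one solution is u = 3·31 = 93, v = -574·31 = -17794.
Solutions in u differ by 1692/36 = 47; the one in [0, 47) is 93 mod 47 = 46.

46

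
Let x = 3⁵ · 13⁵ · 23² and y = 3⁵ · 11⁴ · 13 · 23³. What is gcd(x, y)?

min exponent per shared prime: 3⁵ · 13 · 23² = 1671111

1671111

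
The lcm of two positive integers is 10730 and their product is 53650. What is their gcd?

5

gcd·lcm = product, so gcd = 53650/10730 = 5.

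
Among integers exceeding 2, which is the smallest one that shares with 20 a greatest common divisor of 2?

gcd(a, 20) = 2 forces 2 | a; write a = 2s. Then gcd(2s, 2·10) = 2·gcd(s, 10), so need gcd(s, 10) = 1.
2s > 2 gives s ≥ 2. The least s ≥ 2 coprime to 10 is 3, so a = 2·3 = 6.

6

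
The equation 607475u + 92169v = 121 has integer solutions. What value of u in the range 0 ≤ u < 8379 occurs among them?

4979

Reduce mod 92169: 607475u ≡ 121 (mod 92169). With g = gcd(607475, 92169) = 11 dividing 121, divide through: 55225u ≡ 11 (mod 8379).
Since gcd(55225, 8379) = 1, u ≡ 11·(55225)⁻¹ ≡ 4979 (mod 8379). Smallest non-negative: 4979.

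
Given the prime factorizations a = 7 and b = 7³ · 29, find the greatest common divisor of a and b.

min exponent per shared prime: 7 = 7

7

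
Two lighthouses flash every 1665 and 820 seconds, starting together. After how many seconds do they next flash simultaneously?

1665 = 3² · 5 · 37; 820 = 2² · 5 · 41
max exponents: 2² · 3² · 5 · 37 · 41 = 273060

273060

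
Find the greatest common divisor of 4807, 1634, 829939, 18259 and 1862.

19

gcd(4807, 1634): 4807 = 2·1634 + 1539; 1634 = 1·1539 + 95; 1539 = 16·95 + 19; 95 = 5·19 + 0 → 19
gcd(19, 829939): 829939 = 43681·19 + 0 → 19
gcd(19, 18259): 18259 = 961·19 + 0 → 19
gcd(19, 1862): 1862 = 98·19 + 0 → 19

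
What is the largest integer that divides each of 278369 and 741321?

49

Euclid: 741321 = 2·278369 + 184583; 278369 = 1·184583 + 93786; 184583 = 1·93786 + 90797; 93786 = 1·90797 + 2989; 90797 = 30·2989 + 1127; 2989 = 2·1127 + 735; 1127 = 1·735 + 392; 735 = 1·392 + 343; 392 = 1·343 + 49; 343 = 7·49 + 0. Last nonzero remainder: 49.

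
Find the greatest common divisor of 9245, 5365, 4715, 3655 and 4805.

5

gcd(9245, 5365): 9245 = 1·5365 + 3880; 5365 = 1·3880 + 1485; 3880 = 2·1485 + 910; 1485 = 1·910 + 575; 910 = 1·575 + 335; 575 = 1·335 + 240; 335 = 1·240 + 95; 240 = 2·95 + 50; 95 = 1·50 + 45; 50 = 1·45 + 5; 45 = 9·5 + 0 → 5
gcd(5, 4715): 4715 = 943·5 + 0 → 5
gcd(5, 3655): 3655 = 731·5 + 0 → 5
gcd(5, 4805): 4805 = 961·5 + 0 → 5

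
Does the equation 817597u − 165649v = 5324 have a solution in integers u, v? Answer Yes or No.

Yes

By Bézout, 817597u − 165649v = 5324 has integer solutions iff gcd(817597, 165649) | 5324.
Euclid: 817597 = 4·165649 + 155001; 165649 = 1·155001 + 10648; 155001 = 14·10648 + 5929; 10648 = 1·5929 + 4719; 5929 = 1·4719 + 1210; 4719 = 3·1210 + 1089; 1210 = 1·1089 + 121; 1089 = 9·121 + 0. gcd = 121; 5324 mod 121 = 0. Yes.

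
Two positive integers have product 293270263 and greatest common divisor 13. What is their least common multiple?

gcd·lcm = product, so lcm = 293270263/13 = 22559251.

22559251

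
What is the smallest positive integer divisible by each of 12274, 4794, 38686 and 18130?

12274 = 2 · 17 · 19²; 4794 = 2 · 3 · 17 · 47; 38686 = 2 · 23 · 29²; 18130 = 2 · 5 · 7² · 37
lcm takes max exponent of each prime: 2 · 3 · 5 · 7² · 17 · 19² · 23 · 29² · 37 · 47 = 303456798633030

303456798633030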